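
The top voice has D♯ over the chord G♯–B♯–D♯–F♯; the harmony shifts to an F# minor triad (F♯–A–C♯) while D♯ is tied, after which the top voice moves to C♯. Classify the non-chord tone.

The harmony at that moment is F♯ minor triad (F♯, A, C♯); D♯ is not a chord tone.
It is held over (the same pitch as the preceding D♯) and left by step down to C♯.
Held over from the previous chord and resolving down by step — a suspension.

D♯ is a suspension.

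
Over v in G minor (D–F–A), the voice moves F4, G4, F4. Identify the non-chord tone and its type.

G4 is a neighbor tone.

The harmony at that moment is D minor triad (D, F, A); G4 is not a chord tone.
It is approached by step up from F4 and left by step down to F4.
Step away and step back to the same note — a neighbor tone (upper neighbor).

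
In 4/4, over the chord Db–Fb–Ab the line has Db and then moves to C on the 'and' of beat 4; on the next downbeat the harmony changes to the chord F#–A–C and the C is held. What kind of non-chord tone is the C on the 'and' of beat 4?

Anticipation.

The harmony at that moment is Db minor triad (Db, Fb, Ab); C is not a chord tone.
It is approached by step down from Db and then sustained as the same pitch into the next harmony.
Arriving early and becoming a chord tone when the harmony changes — an anticipation.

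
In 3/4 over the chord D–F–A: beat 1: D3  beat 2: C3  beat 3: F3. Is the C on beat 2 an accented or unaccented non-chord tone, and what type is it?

Unaccented escape tone.

The harmony at that moment is D minor triad (D, F, A); C3 is not a chord tone.
It is approached by step down from D3 and left by leap up to F3.
Step in, leap out — an escape tone.
It falls on a weak beat, so it is unaccented.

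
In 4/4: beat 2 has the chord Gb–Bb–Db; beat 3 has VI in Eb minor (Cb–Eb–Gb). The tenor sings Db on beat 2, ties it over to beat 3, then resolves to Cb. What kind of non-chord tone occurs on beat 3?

Suspension.

The harmony at that moment is Cb major triad (Cb, Eb, Gb); Db is not a chord tone.
It is held over (the same pitch as the preceding Db) and left by step down to Cb.
Held over from the previous chord and resolving down by step — a suspension.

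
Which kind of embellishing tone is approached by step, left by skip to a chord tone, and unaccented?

Escape tone.

Approach: by step. Departure: by leap. Metric position: weak.
Step in, leap out, from a weak position — an escape tone (échappée). (It is the mirror image of the appoggiatura, which leaps in and steps out on a strong beat.)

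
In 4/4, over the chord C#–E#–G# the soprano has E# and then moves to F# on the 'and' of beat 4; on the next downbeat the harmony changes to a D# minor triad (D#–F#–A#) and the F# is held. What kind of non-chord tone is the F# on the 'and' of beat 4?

Anticipation.

The harmony at that moment is C# major triad (C#, E#, G#); F# is not a chord tone.
It is approached by step up from E# and then sustained as the same pitch into the next harmony.
Arriving early and becoming a chord tone when the harmony changes — an anticipation.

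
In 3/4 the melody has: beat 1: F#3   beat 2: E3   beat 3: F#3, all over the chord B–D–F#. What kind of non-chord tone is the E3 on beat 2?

The harmony at that moment is B minor triad (B, D, F#); E3 is not a chord tone.
It is approached by step down from F#3 and left by step up to F#3.
Step away and step back to the same note — a neighbor tone (lower neighbor).

Lower neighbor tone.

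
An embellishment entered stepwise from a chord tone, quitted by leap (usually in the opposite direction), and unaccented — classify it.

Escape tone.

Approach: by step. Departure: by leap. Metric position: weak.
Step in, leap out, from a weak position — an escape tone (échappée). (It is the mirror image of the appoggiatura, which leaps in and steps out on a strong beat.)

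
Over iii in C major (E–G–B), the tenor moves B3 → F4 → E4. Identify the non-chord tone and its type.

F4 is an appoggiatura.

The harmony at that moment is E minor triad (E, G, B); F4 is not a chord tone.
It is approached by leap up from B3 and left by step down to E4.
Leap in, step out — an appoggiatura.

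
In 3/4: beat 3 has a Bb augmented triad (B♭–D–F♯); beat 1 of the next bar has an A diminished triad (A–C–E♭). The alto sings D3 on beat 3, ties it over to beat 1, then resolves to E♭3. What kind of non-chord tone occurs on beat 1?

Retardation.

The harmony at that moment is A diminished triad (A, C, E♭); D3 is not a chord tone.
It is held over (the same pitch as the preceding D3) and left by step up to E♭3.
Held over from the previous chord and resolving up by step — a retardation.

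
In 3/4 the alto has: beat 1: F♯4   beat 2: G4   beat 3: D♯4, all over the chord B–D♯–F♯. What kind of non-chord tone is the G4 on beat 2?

The harmony at that moment is B major triad (B, D♯, F♯); G4 is not a chord tone.
It is approached by step up from F♯4 and left by leap down to D♯4.
Step in, leap out, on a weak beat — an escape tone.

Escape tone.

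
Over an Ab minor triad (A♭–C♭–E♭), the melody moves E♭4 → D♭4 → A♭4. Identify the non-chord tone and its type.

D♭4 is an escape tone.

The harmony at that moment is A♭ minor triad (A♭, C♭, E♭); D♭4 is not a chord tone.
It is approached by step down from E♭4 and left by leap up to A♭4.
Step in, leap out — an escape tone.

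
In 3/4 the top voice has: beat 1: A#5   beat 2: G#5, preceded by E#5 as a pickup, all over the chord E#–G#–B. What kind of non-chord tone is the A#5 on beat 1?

Appoggiatura.

The harmony at that moment is E# diminished triad (E#, G#, B); A#5 is not a chord tone.
It is approached by leap up from E#5 and left by step down to G#5.
Leap in, step out, metrically accented — an appoggiatura.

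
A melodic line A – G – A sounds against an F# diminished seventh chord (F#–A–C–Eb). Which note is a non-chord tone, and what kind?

The harmony at that moment is F# diminished seventh chord (F#, A, C, Eb); G is not a chord tone.
It is approached by step down from A and left by step up to A.
Step away and step back to the same note — a neighbor tone (lower neighbor).

G is a neighbor tone.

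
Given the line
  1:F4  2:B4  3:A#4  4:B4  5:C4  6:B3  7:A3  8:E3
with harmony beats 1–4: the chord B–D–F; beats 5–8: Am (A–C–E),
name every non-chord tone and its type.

The harmony at that moment is B diminished triad (B, D, F); A#4 is not a chord tone.
It is approached by step down from B4 and left by step up to B4.
Step away and step back to the same note — a neighbor tone (lower neighbor).
The harmony at that moment is A minor triad (A, C, E); B3 is not a chord tone.
It is approached by step down from C4 and left by step down to A3.
Step in, step out in the same direction — a passing tone.

A#4 (beat 3) — neighbor tone; B3 (beat 6) — passing tone.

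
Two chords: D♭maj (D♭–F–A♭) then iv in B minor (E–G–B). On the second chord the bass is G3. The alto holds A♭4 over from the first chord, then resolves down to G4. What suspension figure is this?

At the second chord the bass is G3. The suspended A♭4 lies a ninth above the bass; after resolving down by step to G4, the interval above the bass becomes an octave.
Suspension figures are named by those two intervals: 9–8.

9–8 suspension.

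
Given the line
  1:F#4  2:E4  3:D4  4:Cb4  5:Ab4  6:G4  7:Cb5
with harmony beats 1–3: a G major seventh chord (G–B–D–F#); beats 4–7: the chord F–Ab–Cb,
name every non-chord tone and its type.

E4 (beat 2) — passing tone; G4 (beat 6) — escape tone.

The harmony at that moment is G major seventh chord (G, B, D, F#); E4 is not a chord tone.
It is approached by step down from F#4 and left by step down to D4.
Step in, step out in the same direction — a passing tone.
The harmony at that moment is F diminished triad (F, Ab, Cb); G4 is not a chord tone.
It is approached by step down from Ab4 and left by leap up to Cb5.
Step in, leap out — an escape tone.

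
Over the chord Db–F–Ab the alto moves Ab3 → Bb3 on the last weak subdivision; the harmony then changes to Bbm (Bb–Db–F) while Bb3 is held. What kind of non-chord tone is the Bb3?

Bb3 is an anticipation.

The harmony at that moment is Db major triad (Db, F, Ab); Bb3 is not a chord tone.
It is approached by step up from Ab3 and then sustained as the same pitch into the next harmony.
Arriving early and becoming a chord tone when the harmony changes — an anticipation.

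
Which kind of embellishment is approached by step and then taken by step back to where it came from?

Approach: by step. Departure: by step in the opposite direction, back to the starting pitch.
Stepwise on both sides but reversing to return to the same chord tone — a neighbor tone. (Had it continued onward in the same direction it would be a passing tone instead.)

Neighbor tone.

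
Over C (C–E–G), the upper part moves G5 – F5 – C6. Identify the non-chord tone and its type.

The harmony at that moment is C major triad (C, E, G); F5 is not a chord tone.
It is approached by step down from G5 and left by leap up to C6.
Step in, leap out — an escape tone.

F5 is an escape tone.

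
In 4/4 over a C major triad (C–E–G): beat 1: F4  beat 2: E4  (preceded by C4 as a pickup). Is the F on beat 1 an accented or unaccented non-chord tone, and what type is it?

Accented appoggiatura.

The harmony at that moment is C major triad (C, E, G); F4 is not a chord tone.
It is approached by leap up from C4 and left by step down to E4.
Leap in, step out — an appoggiatura.
It falls on the downbeat, so it is accented.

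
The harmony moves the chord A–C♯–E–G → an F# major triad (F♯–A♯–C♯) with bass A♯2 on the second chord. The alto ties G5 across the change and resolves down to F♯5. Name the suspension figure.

7–6 suspension.

At the second chord the bass is A♯2. The suspended G5 lies a seventh above the bass; after resolving down by step to F♯5, the interval above the bass becomes a sixth.
Suspension figures are named by those two intervals: 7–6.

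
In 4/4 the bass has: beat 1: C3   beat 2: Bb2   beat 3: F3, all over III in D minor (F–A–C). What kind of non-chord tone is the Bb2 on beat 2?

Escape tone.

The harmony at that moment is F major triad (F, A, C); Bb2 is not a chord tone.
It is approached by step down from C3 and left by leap up to F3.
Step in, leap out, on a weak beat — an escape tone.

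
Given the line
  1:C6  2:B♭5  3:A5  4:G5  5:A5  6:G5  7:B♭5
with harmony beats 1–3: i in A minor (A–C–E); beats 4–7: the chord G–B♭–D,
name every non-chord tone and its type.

B♭5 (beat 2) — passing tone; A5 (beat 5) — neighbor tone.

The harmony at that moment is A minor triad (A, C, E); B♭5 is not a chord tone.
It is approached by step down from C6 and left by step down to A5.
Step in, step out in the same direction — a passing tone.
The harmony at that moment is G minor triad (G, B♭, D); A5 is not a chord tone.
It is approached by step up from G5 and left by step down to G5.
Step away and step back to the same note — a neighbor tone (upper neighbor).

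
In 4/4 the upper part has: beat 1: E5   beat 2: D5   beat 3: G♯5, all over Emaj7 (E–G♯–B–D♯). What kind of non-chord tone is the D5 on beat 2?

Escape tone.

The harmony at that moment is E major seventh chord (E, G♯, B, D♯); D5 is not a chord tone.
It is approached by step down from E5 and left by leap up to G♯5.
Step in, leap out, on a weak beat — an escape tone.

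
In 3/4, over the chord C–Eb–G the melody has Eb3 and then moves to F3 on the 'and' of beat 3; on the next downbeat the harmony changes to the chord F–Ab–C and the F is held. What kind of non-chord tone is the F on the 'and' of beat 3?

Anticipation.

The harmony at that moment is C minor triad (C, Eb, G); F3 is not a chord tone.
It is approached by step up from Eb3 and then sustained as the same pitch into the next harmony.
Arriving early and becoming a chord tone when the harmony changes — an anticipation.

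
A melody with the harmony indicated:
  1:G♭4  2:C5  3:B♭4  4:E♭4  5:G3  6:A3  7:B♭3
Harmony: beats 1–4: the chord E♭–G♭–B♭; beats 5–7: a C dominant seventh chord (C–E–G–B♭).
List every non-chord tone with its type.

The harmony at that moment is E♭ minor triad (E♭, G♭, B♭); C5 is not a chord tone.
It is approached by leap up from G♭4 and left by step down to B♭4.
Leap in, step out — an appoggiatura.
The harmony at that moment is C dominant seventh chord (C, E, G, B♭); A3 is not a chord tone.
It is approached by step up from G3 and left by step up to B♭3.
Step in, step out in the same direction — a passing tone.

C5 (beat 2) — appoggiatura; A3 (beat 6) — passing tone.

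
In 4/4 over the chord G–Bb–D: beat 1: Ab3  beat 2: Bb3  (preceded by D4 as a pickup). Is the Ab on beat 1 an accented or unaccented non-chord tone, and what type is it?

Accented appoggiatura.

The harmony at that moment is G minor triad (G, Bb, D); Ab3 is not a chord tone.
It is approached by leap down from D4 and left by step up to Bb3.
Leap in, step out — an appoggiatura.
It falls on the downbeat, so it is accented.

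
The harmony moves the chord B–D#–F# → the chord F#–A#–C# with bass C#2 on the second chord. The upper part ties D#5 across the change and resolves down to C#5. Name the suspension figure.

At the second chord the bass is C#2. The suspended D#5 lies a ninth above the bass; after resolving down by step to C#5, the interval above the bass becomes an octave.
Suspension figures are named by those two intervals: 9–8.

9–8 suspension.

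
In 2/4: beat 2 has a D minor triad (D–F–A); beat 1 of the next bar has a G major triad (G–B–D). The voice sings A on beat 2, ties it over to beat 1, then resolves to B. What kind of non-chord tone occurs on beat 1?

The harmony at that moment is G major triad (G, B, D); A is not a chord tone.
It is held over (the same pitch as the preceding A) and left by step up to B.
Held over from the previous chord and resolving up by step — a retardation.

Retardation.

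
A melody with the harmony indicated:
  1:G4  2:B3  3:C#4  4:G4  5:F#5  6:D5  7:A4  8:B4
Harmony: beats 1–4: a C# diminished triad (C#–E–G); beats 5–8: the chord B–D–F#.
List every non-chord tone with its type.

B3 (beat 2) — appoggiatura; A4 (beat 7) — appoggiatura.

The harmony at that moment is C# diminished triad (C#, E, G); B3 is not a chord tone.
It is approached by leap down from G4 and left by step up to C#4.
Leap in, step out — an appoggiatura.
The harmony at that moment is B minor triad (B, D, F#); A4 is not a chord tone.
It is approached by leap down from D5 and left by step up to B4.
Leap in, step out — an appoggiatura.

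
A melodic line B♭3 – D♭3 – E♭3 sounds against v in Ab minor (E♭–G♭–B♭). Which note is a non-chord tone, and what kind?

The harmony at that moment is E♭ minor triad (E♭, G♭, B♭); D♭3 is not a chord tone.
It is approached by leap down from B♭3 and left by step up to E♭3.
Leap in, step out — an appoggiatura.

D♭3 is an appoggiatura.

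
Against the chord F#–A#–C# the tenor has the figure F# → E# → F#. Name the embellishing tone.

The harmony at that moment is F# major triad (F#, A#, C#); E# is not a chord tone.
It is approached by step down from F# and left by step up to F#.
Step away and step back to the same note — a neighbor tone (lower neighbor).

E# is a neighbor tone.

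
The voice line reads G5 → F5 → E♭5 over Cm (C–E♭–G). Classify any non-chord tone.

The harmony at that moment is C minor triad (C, E♭, G); F5 is not a chord tone.
It is approached by step down from G5 and left by step down to E♭5.
Step in, step out in the same direction — a passing tone.

F5 is a passing tone.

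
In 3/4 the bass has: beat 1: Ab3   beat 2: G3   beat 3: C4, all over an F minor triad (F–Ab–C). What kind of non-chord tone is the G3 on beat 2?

The harmony at that moment is F minor triad (F, Ab, C); G3 is not a chord tone.
It is approached by step down from Ab3 and left by leap up to C4.
Step in, leap out, on a weak beat — an escape tone.

Escape tone.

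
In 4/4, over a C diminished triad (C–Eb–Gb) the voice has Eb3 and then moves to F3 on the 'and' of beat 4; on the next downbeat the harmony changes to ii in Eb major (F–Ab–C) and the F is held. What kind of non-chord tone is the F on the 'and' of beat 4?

The harmony at that moment is C diminished triad (C, Eb, Gb); F3 is not a chord tone.
It is approached by step up from Eb3 and then sustained as the same pitch into the next harmony.
Arriving early and becoming a chord tone when the harmony changes — an anticipation.

Anticipation.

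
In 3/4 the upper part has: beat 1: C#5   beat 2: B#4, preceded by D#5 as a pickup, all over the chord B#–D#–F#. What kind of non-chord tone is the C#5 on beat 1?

The harmony at that moment is B# diminished triad (B#, D#, F#); C#5 is not a chord tone.
It is approached by step down from D#5 and left by step down to B#4.
Step in, step out in the same direction — a passing tone.

Passing tone.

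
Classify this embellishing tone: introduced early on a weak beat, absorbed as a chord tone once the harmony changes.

Approach: ahead of the chord change (typically by step), so it is dissonant against the current harmony. Departure: none — the same pitch is restated or held and is a chord tone of the new harmony.
Dissonant first, consonant once the harmony catches up: the note simply arrives early — an anticipation. (The reverse timing, consonant first and dissonant after the change, would be a suspension or retardation.)

Anticipation.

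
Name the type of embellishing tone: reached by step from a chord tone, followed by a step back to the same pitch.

Neighbor tone.

Approach: by step. Departure: by step in the opposite direction, back to the starting pitch.
Stepwise on both sides but reversing to return to the same chord tone — a neighbor tone. (Had it continued onward in the same direction it would be a passing tone instead.)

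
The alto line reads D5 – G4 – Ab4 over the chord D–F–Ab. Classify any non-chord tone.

The harmony at that moment is D diminished triad (D, F, Ab); G4 is not a chord tone.
It is approached by leap down from D5 and left by step up to Ab4.
Leap in, step out — an appoggiatura.

G4 is an appoggiatura.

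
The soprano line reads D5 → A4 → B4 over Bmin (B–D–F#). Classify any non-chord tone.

The harmony at that moment is B minor triad (B, D, F#); A4 is not a chord tone.
It is approached by leap down from D5 and left by step up to B4.
Leap in, step out — an appoggiatura.

A4 is an appoggiatura.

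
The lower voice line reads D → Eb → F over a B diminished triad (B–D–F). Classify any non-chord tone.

The harmony at that moment is B diminished triad (B, D, F); Eb is not a chord tone.
It is approached by step up from D and left by step up to F.
Step in, step out in the same direction — a passing tone.

Eb is a passing tone.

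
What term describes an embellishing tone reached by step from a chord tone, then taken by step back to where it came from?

Neighbor tone.

Approach: by step. Departure: by step in the opposite direction, back to the starting pitch.
Stepwise on both sides but reversing to return to the same chord tone — a neighbor tone. (Had it continued onward in the same direction it would be a passing tone instead.)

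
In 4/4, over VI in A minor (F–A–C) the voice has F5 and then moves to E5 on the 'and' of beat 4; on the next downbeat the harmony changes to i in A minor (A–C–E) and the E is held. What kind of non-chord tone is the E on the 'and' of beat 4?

Anticipation.

The harmony at that moment is F major triad (F, A, C); E5 is not a chord tone.
It is approached by step down from F5 and then sustained as the same pitch into the next harmony.
Arriving early and becoming a chord tone when the harmony changes — an anticipation.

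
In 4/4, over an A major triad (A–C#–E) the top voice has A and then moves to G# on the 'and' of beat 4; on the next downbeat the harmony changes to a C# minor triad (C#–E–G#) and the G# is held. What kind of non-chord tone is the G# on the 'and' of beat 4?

The harmony at that moment is A major triad (A, C#, E); G# is not a chord tone.
It is approached by step down from A and then sustained as the same pitch into the next harmony.
Arriving early and becoming a chord tone when the harmony changes — an anticipation.

Anticipation.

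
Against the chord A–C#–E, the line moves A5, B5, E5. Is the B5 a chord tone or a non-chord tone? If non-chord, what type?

The harmony at that moment is A major triad (A, C#, E); B5 is not a chord tone.
It is approached by step up from A5 and left by leap down to E5.
Step in, leap out — an escape tone.

Non-chord tone — an escape tone.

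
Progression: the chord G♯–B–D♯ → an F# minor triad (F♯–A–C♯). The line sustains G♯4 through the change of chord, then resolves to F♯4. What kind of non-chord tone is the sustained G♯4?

The harmony at that moment is F♯ minor triad (F♯, A, C♯); G♯4 is not a chord tone.
It is held over (the same pitch as the preceding G♯4) and left by step down to F♯4.
Held over from the previous chord and resolving down by step — a suspension.

G♯4 is a suspension.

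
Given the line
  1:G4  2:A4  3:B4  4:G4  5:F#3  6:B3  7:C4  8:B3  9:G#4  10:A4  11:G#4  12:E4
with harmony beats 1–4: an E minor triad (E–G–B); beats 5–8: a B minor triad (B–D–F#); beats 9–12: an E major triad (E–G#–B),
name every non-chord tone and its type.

The harmony at that moment is E minor triad (E, G, B); A4 is not a chord tone.
It is approached by step up from G4 and left by step up to B4.
Step in, step out in the same direction — a passing tone.
The harmony at that moment is B minor triad (B, D, F#); C4 is not a chord tone.
It is approached by step up from B3 and left by step down to B3.
Step away and step back to the same note — a neighbor tone (upper neighbor).
The harmony at that moment is E major triad (E, G#, B); A4 is not a chord tone.
It is approached by step up from G#4 and left by step down to G#4.
Step away and step back to the same note — a neighbor tone (upper neighbor).

A4 (beat 2) — passing tone; C4 (beat 7) — neighbor tone; A4 (beat 10) — neighbor tone.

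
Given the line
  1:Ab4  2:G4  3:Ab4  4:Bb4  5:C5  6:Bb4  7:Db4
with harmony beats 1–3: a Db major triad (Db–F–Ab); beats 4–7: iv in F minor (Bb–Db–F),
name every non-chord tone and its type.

The harmony at that moment is Db major triad (Db, F, Ab); G4 is not a chord tone.
It is approached by step down from Ab4 and left by step up to Ab4.
Step away and step back to the same note — a neighbor tone (lower neighbor).
The harmony at that moment is Bb minor triad (Bb, Db, F); C5 is not a chord tone.
It is approached by step up from Bb4 and left by step down to Bb4.
Step away and step back to the same note — a neighbor tone (upper neighbor).

G4 (beat 2) — neighbor tone; C5 (beat 5) — neighbor tone.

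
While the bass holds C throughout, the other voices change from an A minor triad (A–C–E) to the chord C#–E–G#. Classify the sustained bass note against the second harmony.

Pedal tone (pedal point).

The harmony at that moment is C# minor triad (C#, E, G#); C is not a chord tone.
It is held over (the same pitch as the preceding C) and then sustained as the same pitch into the next harmony.
Sustained through a change of harmony — a pedal tone.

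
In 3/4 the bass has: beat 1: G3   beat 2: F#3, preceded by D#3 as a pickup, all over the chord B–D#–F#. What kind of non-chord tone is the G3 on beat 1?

The harmony at that moment is B major triad (B, D#, F#); G3 is not a chord tone.
It is approached by leap up from D#3 and left by step down to F#3.
Leap in, step out, metrically accented — an appoggiatura.

Appoggiatura.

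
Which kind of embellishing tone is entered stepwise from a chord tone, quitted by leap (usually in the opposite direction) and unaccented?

Escape tone.

Approach: by step. Departure: by leap. Metric position: weak.
Step in, leap out, from a weak position — an escape tone (échappée). (It is the mirror image of the appoggiatura, which leaps in and steps out on a strong beat.)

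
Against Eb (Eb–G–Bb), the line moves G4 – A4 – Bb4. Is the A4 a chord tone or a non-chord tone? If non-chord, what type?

Non-chord tone — a passing tone.

The harmony at that moment is Eb major triad (Eb, G, Bb); A4 is not a chord tone.
It is approached by step up from G4 and left by step up to Bb4.
Step in, step out in the same direction — a passing tone.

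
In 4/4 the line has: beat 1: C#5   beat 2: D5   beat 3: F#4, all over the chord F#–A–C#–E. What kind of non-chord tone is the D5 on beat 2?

The harmony at that moment is F# minor seventh chord (F#, A, C#, E); D5 is not a chord tone.
It is approached by step up from C#5 and left by leap down to F#4.
Step in, leap out, on a weak beat — an escape tone.

Escape tone.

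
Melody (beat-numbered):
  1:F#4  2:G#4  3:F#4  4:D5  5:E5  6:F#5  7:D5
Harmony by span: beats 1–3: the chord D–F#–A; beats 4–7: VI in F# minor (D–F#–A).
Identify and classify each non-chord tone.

The harmony at that moment is D major triad (D, F#, A); G#4 is not a chord tone.
It is approached by step up from F#4 and left by step down to F#4.
Step away and step back to the same note — a neighbor tone (upper neighbor).
The harmony at that moment is D major triad (D, F#, A); E5 is not a chord tone.
It is approached by step up from D5 and left by step up to F#5.
Step in, step out in the same direction — a passing tone.

G#4 (beat 2) — neighbor tone; E5 (beat 5) — passing tone.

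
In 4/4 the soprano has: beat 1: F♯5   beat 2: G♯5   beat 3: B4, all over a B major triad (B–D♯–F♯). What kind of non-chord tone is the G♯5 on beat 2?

Escape tone.

The harmony at that moment is B major triad (B, D♯, F♯); G♯5 is not a chord tone.
It is approached by step up from F♯5 and left by leap down to B4.
Step in, leap out, on a weak beat — an escape tone.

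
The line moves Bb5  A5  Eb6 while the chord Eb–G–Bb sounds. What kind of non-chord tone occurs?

The harmony at that moment is Eb major triad (Eb, G, Bb); A5 is not a chord tone.
It is approached by step down from Bb5 and left by leap up to Eb6.
Step in, leap out — an escape tone.

A5 is an escape tone.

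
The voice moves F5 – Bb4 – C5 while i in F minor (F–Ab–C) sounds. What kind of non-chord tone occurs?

The harmony at that moment is F minor triad (F, Ab, C); Bb4 is not a chord tone.
It is approached by leap down from F5 and left by step up to C5.
Leap in, step out — an appoggiatura.

Bb4 is an appoggiatura.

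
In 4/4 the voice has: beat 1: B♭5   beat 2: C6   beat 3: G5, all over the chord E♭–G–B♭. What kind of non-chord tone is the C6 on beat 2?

The harmony at that moment is E♭ major triad (E♭, G, B♭); C6 is not a chord tone.
It is approached by step up from B♭5 and left by leap down to G5.
Step in, leap out, on a weak beat — an escape tone.

Escape tone.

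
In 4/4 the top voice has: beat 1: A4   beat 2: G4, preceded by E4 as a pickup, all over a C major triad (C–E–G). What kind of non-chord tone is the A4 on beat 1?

Appoggiatura.

The harmony at that moment is C major triad (C, E, G); A4 is not a chord tone.
It is approached by leap up from E4 and left by step down to G4.
Leap in, step out, metrically accented — an appoggiatura.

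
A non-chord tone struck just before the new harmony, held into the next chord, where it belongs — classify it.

Approach: ahead of the chord change (typically by step), so it is dissonant against the current harmony. Departure: none — the same pitch is restated or held and is a chord tone of the new harmony.
Dissonant first, consonant once the harmony catches up: the note simply arrives early — an anticipation. (The reverse timing, consonant first and dissonant after the change, would be a suspension or retardation.)

Anticipation.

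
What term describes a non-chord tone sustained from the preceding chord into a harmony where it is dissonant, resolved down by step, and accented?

Suspension.

Approach: by preparation — the pitch is first a chord tone, then held (tied or repeated) while the harmony changes under it. Departure: down by step. Metric position: strong.
A prepared dissonance that resolves downward by step — a suspension. (The same figure resolving upward would be a retardation.)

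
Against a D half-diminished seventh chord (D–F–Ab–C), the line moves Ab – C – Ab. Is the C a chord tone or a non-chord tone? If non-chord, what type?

D half-diminished seventh chord contains D, F, Ab, C; C is the seventh, so it is a chord tone.

Chord tone (the seventh of D half-diminished seventh chord).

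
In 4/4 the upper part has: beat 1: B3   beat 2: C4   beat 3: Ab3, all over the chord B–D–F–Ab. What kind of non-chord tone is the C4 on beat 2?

Escape tone.

The harmony at that moment is B diminished seventh chord (B, D, F, Ab); C4 is not a chord tone.
It is approached by step up from B3 and left by leap down to Ab3.
Step in, leap out, on a weak beat — an escape tone.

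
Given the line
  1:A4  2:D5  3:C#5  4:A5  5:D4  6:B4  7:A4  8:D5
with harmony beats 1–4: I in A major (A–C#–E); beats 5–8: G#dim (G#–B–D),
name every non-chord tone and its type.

D5 (beat 2) — appoggiatura; A4 (beat 7) — escape tone.

The harmony at that moment is A major triad (A, C#, E); D5 is not a chord tone.
It is approached by leap up from A4 and left by step down to C#5.
Leap in, step out — an appoggiatura.
The harmony at that moment is G# diminished triad (G#, B, D); A4 is not a chord tone.
It is approached by step down from B4 and left by leap up to D5.
Step in, leap out — an escape tone.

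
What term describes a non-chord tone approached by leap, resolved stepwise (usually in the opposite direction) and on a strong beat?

Appoggiatura.

Approach: by leap. Departure: by step. Metric position: strong.
Leap in, step out, in a metrically strong position — an appoggiatura. (It is the mirror image of the escape tone, which steps in and leaps out from a weak position.)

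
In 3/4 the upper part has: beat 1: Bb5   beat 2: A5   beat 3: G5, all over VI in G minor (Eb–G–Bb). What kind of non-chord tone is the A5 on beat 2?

The harmony at that moment is Eb major triad (Eb, G, Bb); A5 is not a chord tone.
It is approached by step down from Bb5 and left by step down to G5.
Step in, step out in the same direction — a passing tone.

Passing tone.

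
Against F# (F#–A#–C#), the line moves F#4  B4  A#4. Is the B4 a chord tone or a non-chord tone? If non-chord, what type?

The harmony at that moment is F# major triad (F#, A#, C#); B4 is not a chord tone.
It is approached by leap up from F#4 and left by step down to A#4.
Leap in, step out — an appoggiatura.

Non-chord tone — an appoggiatura.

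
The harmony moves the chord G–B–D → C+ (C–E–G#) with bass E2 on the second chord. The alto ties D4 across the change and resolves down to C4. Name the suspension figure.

At the second chord the bass is E2. The suspended D4 lies a seventh above the bass; after resolving down by step to C4, the interval above the bass becomes a sixth.
Suspension figures are named by those two intervals: 7–6.

7–6 suspension.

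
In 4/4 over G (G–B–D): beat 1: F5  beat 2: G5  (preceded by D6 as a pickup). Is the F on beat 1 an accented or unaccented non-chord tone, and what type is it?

Accented appoggiatura.

The harmony at that moment is G major triad (G, B, D); F5 is not a chord tone.
It is approached by leap down from D6 and left by step up to G5.
Leap in, step out — an appoggiatura.
It falls on the downbeat, so it is accented.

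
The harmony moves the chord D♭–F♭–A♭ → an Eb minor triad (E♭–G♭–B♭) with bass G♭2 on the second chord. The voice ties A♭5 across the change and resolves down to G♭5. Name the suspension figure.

9–8 suspension.

At the second chord the bass is G♭2. The suspended A♭5 lies a ninth above the bass; after resolving down by step to G♭5, the interval above the bass becomes an octave.
Suspension figures are named by those two intervals: 9–8.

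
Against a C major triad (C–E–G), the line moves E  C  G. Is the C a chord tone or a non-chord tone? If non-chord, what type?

Chord tone (the root of C major triad).

C major triad contains C, E, G; C is the root, so it is a chord tone.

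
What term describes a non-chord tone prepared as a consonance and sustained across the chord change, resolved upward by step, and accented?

Retardation.

Approach: by preparation — the pitch is first a chord tone, then held (tied or repeated) while the harmony changes under it. Departure: up by step. Metric position: strong.
A prepared dissonance that resolves upward by step — a retardation. (The same figure resolving downward would be a suspension.)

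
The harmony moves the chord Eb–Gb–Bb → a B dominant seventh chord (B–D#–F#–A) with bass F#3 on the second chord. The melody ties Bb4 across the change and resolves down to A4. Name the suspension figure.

4–3 suspension.

At the second chord the bass is F#3. The suspended Bb4 lies a fourth above the bass; after resolving down by step to A4, the interval above the bass becomes a third.
Suspension figures are named by those two intervals: 4–3.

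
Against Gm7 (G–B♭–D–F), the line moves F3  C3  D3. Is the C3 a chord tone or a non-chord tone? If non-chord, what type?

The harmony at that moment is G minor seventh chord (G, B♭, D, F); C3 is not a chord tone.
It is approached by leap down from F3 and left by step up to D3.
Leap in, step out — an appoggiatura.

Non-chord tone — an appoggiatura.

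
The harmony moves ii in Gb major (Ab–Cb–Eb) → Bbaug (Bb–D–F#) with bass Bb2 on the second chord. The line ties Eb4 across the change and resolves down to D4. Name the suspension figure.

4–3 suspension.

At the second chord the bass is Bb2. The suspended Eb4 lies a fourth above the bass; after resolving down by step to D4, the interval above the bass becomes a third.
Suspension figures are named by those two intervals: 4–3.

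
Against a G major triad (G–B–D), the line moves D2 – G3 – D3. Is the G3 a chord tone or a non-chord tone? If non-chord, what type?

G major triad contains G, B, D; G is the root, so it is a chord tone.

Chord tone (the root of G major triad).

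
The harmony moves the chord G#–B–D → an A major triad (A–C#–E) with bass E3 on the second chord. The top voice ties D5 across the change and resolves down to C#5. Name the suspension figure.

At the second chord the bass is E3. The suspended D5 lies a seventh above the bass; after resolving down by step to C#5, the interval above the bass becomes a sixth.
Suspension figures are named by those two intervals: 7–6.

7–6 suspension.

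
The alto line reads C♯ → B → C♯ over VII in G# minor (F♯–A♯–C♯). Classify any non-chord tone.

B is a neighbor tone.

The harmony at that moment is F♯ major triad (F♯, A♯, C♯); B is not a chord tone.
It is approached by step down from C♯ and left by step up to C♯.
Step away and step back to the same note — a neighbor tone (lower neighbor).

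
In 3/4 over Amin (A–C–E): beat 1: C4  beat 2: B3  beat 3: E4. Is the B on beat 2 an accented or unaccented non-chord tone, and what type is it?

Unaccented escape tone.

The harmony at that moment is A minor triad (A, C, E); B3 is not a chord tone.
It is approached by step down from C4 and left by leap up to E4.
Step in, leap out — an escape tone.
It falls on a weak beat, so it is unaccented.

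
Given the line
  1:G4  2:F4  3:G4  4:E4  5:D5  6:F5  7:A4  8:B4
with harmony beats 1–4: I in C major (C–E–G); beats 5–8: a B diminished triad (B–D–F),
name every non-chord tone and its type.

F4 (beat 2) — neighbor tone; A4 (beat 7) — appoggiatura.

The harmony at that moment is C major triad (C, E, G); F4 is not a chord tone.
It is approached by step down from G4 and left by step up to G4.
Step away and step back to the same note — a neighbor tone (lower neighbor).
The harmony at that moment is B diminished triad (B, D, F); A4 is not a chord tone.
It is approached by leap down from F5 and left by step up to B4.
Leap in, step out — an appoggiatura.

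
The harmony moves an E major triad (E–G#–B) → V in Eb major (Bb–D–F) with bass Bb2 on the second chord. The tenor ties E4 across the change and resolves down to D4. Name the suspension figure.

At the second chord the bass is Bb2. The suspended E4 lies a fourth above the bass; after resolving down by step to D4, the interval above the bass becomes a third.
Suspension figures are named by those two intervals: 4–3.

4–3 suspension.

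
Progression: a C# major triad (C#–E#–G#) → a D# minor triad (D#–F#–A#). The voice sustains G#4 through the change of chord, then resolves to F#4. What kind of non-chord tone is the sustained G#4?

The harmony at that moment is D# minor triad (D#, F#, A#); G#4 is not a chord tone.
It is held over (the same pitch as the preceding G#4) and left by step down to F#4.
Held over from the previous chord and resolving down by step — a suspension.

G#4 is a suspension.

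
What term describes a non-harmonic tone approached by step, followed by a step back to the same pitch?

Neighbor tone.

Approach: by step. Departure: by step in the opposite direction, back to the starting pitch.
Stepwise on both sides but reversing to return to the same chord tone — a neighbor tone. (Had it continued onward in the same direction it would be a passing tone instead.)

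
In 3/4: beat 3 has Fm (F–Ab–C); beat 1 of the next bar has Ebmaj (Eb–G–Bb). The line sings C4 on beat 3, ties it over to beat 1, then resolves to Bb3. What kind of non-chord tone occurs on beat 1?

The harmony at that moment is Eb major triad (Eb, G, Bb); C4 is not a chord tone.
It is held over (the same pitch as the preceding C4) and left by step down to Bb3.
Held over from the previous chord and resolving down by step — a suspension.

Suspension.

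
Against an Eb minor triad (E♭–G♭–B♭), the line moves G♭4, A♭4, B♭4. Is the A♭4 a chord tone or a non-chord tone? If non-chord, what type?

The harmony at that moment is E♭ minor triad (E♭, G♭, B♭); A♭4 is not a chord tone.
It is approached by step up from G♭4 and left by step up to B♭4.
Step in, step out in the same direction — a passing tone.

Non-chord tone — a passing tone.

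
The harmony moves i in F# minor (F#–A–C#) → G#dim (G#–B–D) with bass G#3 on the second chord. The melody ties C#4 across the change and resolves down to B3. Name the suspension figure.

4–3 suspension.

At the second chord the bass is G#3. The suspended C#4 lies a fourth above the bass; after resolving down by step to B3, the interval above the bass becomes a third.
Suspension figures are named by those two intervals: 4–3.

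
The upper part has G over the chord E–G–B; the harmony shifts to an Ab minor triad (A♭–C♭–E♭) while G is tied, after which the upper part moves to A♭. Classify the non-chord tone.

G is a retardation.

The harmony at that moment is A♭ minor triad (A♭, C♭, E♭); G is not a chord tone.
It is held over (the same pitch as the preceding G) and left by step up to A♭.
Held over from the previous chord and resolving up by step — a retardation.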